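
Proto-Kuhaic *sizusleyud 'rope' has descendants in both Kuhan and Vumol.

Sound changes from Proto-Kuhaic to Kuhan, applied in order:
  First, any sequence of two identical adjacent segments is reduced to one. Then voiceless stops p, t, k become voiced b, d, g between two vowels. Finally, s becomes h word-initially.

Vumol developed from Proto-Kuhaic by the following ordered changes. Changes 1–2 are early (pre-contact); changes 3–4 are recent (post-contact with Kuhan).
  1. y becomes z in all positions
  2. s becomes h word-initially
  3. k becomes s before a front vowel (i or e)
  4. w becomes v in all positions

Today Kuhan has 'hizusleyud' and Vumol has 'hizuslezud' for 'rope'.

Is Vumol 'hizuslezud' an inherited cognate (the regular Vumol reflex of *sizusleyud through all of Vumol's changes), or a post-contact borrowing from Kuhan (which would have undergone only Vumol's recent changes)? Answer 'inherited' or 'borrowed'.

inherited

If inherited, *sizusleyud would pass through all of Vumol's changes:
Vumol: start from *sizusleyud.
  rule 1 (unconditioned shift): sizusleyud → sizuslezud
  rule 2 (debuccalisation): sizuslezud → hizuslezud
  rule 3: no change — hizuslezud
  rule 4: no change — hizuslezud
  ⇒ Vumol hizuslezud
If borrowed from Kuhan 'hizusleyud' after the early changes, it would undergo only the recent ones:
  rule 3 (palatalisation): no change (hizusleyud)
  rule 4 (unconditioned shift): no change (hizusleyud)
  ⇒ as a loan: hizusleyud
Vumol 'hizuslezud' matches the inherited outcome exactly, so it is an inherited cognate, not a loan.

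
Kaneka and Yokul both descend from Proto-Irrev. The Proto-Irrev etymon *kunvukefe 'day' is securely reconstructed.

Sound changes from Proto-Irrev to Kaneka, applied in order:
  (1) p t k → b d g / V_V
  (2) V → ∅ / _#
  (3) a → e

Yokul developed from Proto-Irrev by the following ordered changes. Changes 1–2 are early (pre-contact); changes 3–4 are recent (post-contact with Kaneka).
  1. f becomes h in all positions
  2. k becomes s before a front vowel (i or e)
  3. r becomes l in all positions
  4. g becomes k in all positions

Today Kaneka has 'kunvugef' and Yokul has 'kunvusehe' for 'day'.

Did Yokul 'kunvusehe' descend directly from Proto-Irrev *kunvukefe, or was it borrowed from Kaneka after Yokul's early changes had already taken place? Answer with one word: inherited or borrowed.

inherited

If inherited, *kunvukefe would pass through all of Yokul's changes:
Yokul: *kunvukefe
  kunvukefe → kunvukehe   [unconditioned shift]
  kunvukehe → kunvusehe   [palatalisation]
  kunvusehe (rule 3 does not apply)
  kunvusehe (rule 4 does not apply)
  giving Yokul kunvusehe.
If borrowed from Kaneka 'kunvugef' after the early changes, it would undergo only the recent ones:
  rule 3 (unconditioned shift): no change (kunvugef)
  rule 4 (unconditioned shift): kunvugef → kunvukef
  ⇒ as a loan: kunvukef
Yokul 'kunvusehe' matches the inherited outcome exactly, so it is an inherited cognate, not a loan.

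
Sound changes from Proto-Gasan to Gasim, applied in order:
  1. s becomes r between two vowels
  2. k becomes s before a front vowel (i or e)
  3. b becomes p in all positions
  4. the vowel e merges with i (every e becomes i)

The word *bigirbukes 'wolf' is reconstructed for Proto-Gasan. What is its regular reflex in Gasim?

pigirpusis

Gasim: start from *bigirbukes.
  rule 1: no change — bigirbukes
  rule 2 (palatalisation): bigirbukes → bigirbuses
  rule 3 (unconditioned shift): bigirbuses → pigirpuses
  rule 4 (vowel merger): pigirpuses → pigirpusis
  ⇒ Gasim pigirpusis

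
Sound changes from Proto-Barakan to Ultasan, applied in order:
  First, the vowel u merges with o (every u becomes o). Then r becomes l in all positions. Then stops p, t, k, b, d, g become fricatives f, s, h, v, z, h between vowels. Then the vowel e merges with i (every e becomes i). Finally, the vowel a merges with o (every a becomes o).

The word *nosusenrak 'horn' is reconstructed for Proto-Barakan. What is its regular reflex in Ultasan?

nososinlok

Ultasan: *nosusenrak > nososenrak > nososenlak > nososinlak > nososinlok  (by vowel merger, unconditioned shift, vowel merger, vowel merger)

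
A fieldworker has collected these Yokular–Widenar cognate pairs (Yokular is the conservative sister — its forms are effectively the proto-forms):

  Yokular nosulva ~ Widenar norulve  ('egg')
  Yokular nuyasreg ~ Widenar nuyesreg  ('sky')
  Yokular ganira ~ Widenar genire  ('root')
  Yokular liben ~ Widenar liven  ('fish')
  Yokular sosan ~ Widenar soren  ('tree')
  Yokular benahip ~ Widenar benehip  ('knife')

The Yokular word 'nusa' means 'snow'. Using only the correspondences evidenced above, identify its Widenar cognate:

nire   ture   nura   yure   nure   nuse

sosan ~ soren — Yokular s corresponds to Widenar r between vowels (before a back vowel).
nosulva ~ norulve, ganira ~ genire — Yokular a corresponds to Widenar e word-finally.
Applying these to Yokular 'nusa':
  nusa → nura   (s→r between vowels (before a back vowel))
  nura → nure   (a→e word-finally)
So the Widenar cognate is 'nure'.

nure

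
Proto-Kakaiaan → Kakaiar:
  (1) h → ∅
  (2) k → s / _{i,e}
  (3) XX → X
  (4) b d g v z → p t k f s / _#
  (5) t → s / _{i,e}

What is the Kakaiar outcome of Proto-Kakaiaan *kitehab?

siseap

Kakaiar: *kitehab
  kitehab → kiteab   [h-loss]
  kiteab → siteab   [palatalisation]
  siteab (rule 3 does not apply)
  siteab → siteap   [final devoicing]
  siteap → siseap   [palatalisation]
  giving Kakaiar siseap.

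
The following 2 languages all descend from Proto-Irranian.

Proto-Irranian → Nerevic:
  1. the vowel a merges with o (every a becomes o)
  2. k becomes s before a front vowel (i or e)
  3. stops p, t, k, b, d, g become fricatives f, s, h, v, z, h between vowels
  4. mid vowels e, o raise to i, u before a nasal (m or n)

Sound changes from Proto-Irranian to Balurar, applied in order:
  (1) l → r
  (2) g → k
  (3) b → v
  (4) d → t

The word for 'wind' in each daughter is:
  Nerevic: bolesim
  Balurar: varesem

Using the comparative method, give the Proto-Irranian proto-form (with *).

*balesem

Position 1: Nerevic has b, Balurar has v. Nerevic preserves b here (none of its changes turn any other segment into b), so the proto-segment is *b.
Position 2: Nerevic has o, Balurar has a. Balurar preserves a here (none of its changes turn any other segment into a), so the proto-segment is *a.
Verify the candidate proto-form against each daughter:
Nerevic: *balesem
  balesem → bolesem   [vowel merger]
  bolesem (rule 2 does not apply)
  bolesem (rule 3 does not apply)
  bolesem → bolesim   [pre-nasal raising]
  giving Nerevic bolesim.
Balurar: start from *balesem.
  rule 1 (unconditioned shift): balesem → baresem
  rule 2: no change — baresem
  rule 3 (unconditioned shift): baresem → varesem
  rule 4: no change — varesem
  ⇒ Balurar varesem
No other proto-form is consistent with every reflex, so the reconstruction is *balesem.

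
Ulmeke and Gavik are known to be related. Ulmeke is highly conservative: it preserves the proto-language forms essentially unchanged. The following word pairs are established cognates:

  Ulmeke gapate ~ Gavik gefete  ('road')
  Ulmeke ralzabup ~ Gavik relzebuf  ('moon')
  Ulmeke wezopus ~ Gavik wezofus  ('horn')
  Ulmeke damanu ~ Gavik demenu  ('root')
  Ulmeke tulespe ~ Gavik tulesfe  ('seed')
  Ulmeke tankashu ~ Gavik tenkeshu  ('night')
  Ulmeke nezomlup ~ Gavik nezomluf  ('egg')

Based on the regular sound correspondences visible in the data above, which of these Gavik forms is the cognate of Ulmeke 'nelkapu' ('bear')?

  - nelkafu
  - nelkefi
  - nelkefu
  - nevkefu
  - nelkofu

nelkefu

gapate ~ gefete — Ulmeke a corresponds to Gavik e after a consonant, before a labial obstruent.
wezopus ~ wezofus — Ulmeke p corresponds to Gavik f between vowels (before a back vowel).
Applying these to Ulmeke 'nelkapu':
  nelkapu → nelkepu   (a→e after a consonant, before a labial obstruent)
  nelkepu → nelkefu   (p→f between vowels (before a back vowel))
So the Gavik cognate is 'nelkefu'.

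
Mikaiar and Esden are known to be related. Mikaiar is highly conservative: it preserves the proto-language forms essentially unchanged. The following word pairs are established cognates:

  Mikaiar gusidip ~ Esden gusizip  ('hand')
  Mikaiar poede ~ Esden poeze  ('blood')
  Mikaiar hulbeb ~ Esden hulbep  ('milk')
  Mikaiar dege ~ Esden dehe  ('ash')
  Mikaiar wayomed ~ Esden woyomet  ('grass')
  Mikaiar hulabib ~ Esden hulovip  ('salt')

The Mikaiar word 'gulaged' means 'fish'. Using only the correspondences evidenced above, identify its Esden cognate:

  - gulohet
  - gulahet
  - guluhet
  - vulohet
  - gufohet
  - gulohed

wayomed ~ woyomet — Mikaiar a corresponds to Esden o after a consonant, before a consonant other than r, m, n, p, b, f, v.
dege ~ dehe — Mikaiar g corresponds to Esden h between vowels (before a front vowel).
wayomed ~ woyomet — Mikaiar d corresponds to Esden t word-finally.
Applying these to Mikaiar 'gulaged':
  gulaged → guloged   (a→o after a consonant, before a consonant other than r, m, n, p, b, f, v)
  guloged → gulohed   (g→h between vowels (before a front vowel))
  gulohed → gulohet   (d→t word-finally)
So the Esden cognate is 'gulohet'.

gulohet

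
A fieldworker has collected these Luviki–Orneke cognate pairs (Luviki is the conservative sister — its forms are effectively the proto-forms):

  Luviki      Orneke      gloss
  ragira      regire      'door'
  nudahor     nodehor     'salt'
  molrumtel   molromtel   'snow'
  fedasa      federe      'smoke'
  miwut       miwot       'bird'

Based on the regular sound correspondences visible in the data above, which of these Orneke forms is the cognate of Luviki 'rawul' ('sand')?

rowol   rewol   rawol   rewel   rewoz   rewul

ragira ~ regire, nudahor ~ nodehor — Luviki a corresponds to Orneke e after a consonant, before a consonant other than r, m, n, p, b, f, v.
nudahor ~ nodehor, miwut ~ miwot — Luviki u corresponds to Orneke o after a consonant, before a consonant other than r, m, n, p, b, f, v.
Applying these to Luviki 'rawul':
  rawul → rewul   (a→e after a consonant, before a consonant other than r, m, n, p, b, f, v)
  rewul → rewol   (u→o after a consonant, before a consonant other than r, m, n, p, b, f, v)
So the Orneke cognate is 'rewol'.

rewol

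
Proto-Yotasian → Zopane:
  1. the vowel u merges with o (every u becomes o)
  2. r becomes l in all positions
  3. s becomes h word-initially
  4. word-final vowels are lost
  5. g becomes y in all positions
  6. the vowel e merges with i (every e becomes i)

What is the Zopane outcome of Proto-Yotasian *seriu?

hili

Zopane: *seriu
  seriu → serio   [vowel merger]
  serio → selio   [unconditioned shift]
  selio → helio   [debuccalisation]
  helio → heli   [apocope]
  heli (rule 5 does not apply)
  heli → hili   [vowel merger]
  giving Zopane hili.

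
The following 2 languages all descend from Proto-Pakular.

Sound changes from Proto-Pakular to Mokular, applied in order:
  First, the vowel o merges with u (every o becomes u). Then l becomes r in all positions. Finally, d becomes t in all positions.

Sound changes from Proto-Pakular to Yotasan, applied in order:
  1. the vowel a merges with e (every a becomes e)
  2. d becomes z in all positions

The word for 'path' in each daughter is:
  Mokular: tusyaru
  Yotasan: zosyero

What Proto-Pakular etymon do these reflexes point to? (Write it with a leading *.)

Position 5: Mokular has a, Yotasan has e. Mokular preserves a here (none of its changes turn any other segment into a), so the proto-segment is *a.
Position 7: Mokular has u, Yotasan has o. Yotasan preserves o here (none of its changes turn any other segment into o), so the proto-segment is *o.
Verify the candidate proto-form against each daughter:
Mokular: *dosyaro > dusyaru > tusyaru  (by vowel merger, unconditioned shift)
Yotasan: *dosyaro
  dosyaro → dosyero   [vowel merger]
  dosyero → zosyero   [unconditioned shift]
  giving Yotasan zosyero.
*dosyaro is the unique common source.

*dosyaro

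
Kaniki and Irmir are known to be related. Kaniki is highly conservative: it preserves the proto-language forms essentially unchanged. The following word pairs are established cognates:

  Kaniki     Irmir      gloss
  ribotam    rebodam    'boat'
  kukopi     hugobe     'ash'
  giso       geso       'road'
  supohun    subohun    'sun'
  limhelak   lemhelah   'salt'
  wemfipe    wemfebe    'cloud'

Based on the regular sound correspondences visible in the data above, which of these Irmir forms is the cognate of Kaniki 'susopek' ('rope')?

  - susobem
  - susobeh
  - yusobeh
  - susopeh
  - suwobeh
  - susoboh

susobeh

wemfipe ~ wemfebe — Kaniki p corresponds to Irmir b between vowels (before a front vowel).
limhelak ~ lemhelah — Kaniki k corresponds to Irmir h word-finally.
Applying these to Kaniki 'susopek':
  susopek → susobek   (p→b between vowels (before a front vowel))
  susobek → susobeh   (k→h word-finally)
So the Irmir cognate is 'susobeh'.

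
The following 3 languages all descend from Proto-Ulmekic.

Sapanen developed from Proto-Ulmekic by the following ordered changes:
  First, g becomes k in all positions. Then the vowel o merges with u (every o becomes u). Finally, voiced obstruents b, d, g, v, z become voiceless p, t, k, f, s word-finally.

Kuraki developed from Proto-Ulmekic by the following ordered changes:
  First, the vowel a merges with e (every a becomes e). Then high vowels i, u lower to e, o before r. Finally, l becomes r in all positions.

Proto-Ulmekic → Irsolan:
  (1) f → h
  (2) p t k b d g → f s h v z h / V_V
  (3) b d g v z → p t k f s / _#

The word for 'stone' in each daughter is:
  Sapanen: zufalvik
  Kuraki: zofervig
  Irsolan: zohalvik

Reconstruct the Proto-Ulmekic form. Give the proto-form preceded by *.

Position 8: Sapanen has k, Kuraki has g, Irsolan has k. Kuraki preserves g here (none of its changes turn any other segment into g), so the proto-segment is *g.
Position 2: Sapanen has u, Kuraki has o, Irsolan has o. Irsolan preserves o here (none of its changes turn any other segment into o), so the proto-segment is *o.
Position 3: Sapanen has f, Kuraki has f, Irsolan has h. Kuraki preserves f here (none of its changes turn any other segment into f), so the proto-segment is *f.
Verify the candidate proto-form against each daughter:
Sapanen: start from *zofalvig.
  rule 1 (unconditioned shift): zofalvig → zofalvik
  rule 2 (vowel merger): zofalvik → zufalvik
  rule 3: no change — zufalvik
  ⇒ Sapanen zufalvik
Kuraki: *zofalvig > zofelvig > zofervig  (by vowel merger, unconditioned shift)
Irsolan: *zofalvig > zohalvig > zohalvik  (by unconditioned shift, final devoicing)
No other proto-form is consistent with every reflex, so the reconstruction is *zofalvig.

*zofalvig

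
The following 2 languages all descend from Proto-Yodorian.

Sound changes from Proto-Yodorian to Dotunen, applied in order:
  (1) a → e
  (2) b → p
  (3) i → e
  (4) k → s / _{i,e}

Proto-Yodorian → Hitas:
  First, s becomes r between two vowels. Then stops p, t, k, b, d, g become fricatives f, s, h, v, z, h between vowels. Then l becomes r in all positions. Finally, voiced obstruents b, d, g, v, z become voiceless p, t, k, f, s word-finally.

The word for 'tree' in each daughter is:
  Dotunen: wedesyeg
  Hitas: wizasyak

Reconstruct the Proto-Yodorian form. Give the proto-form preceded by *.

*widasyag

Position 3: Dotunen has d, Hitas has z. Dotunen preserves d here (none of its changes turn any other segment into d), so the proto-segment is *d.
Position 8: Dotunen has g, Hitas has k. Dotunen preserves g here (none of its changes turn any other segment into g), so the proto-segment is *g.
Continuing position by position gives *widasyag; check it forward:
Dotunen: *widasyag > widesyeg > wedesyeg  (by vowel merger, vowel merger)
Hitas: *widasyag
  widasyag (rule 1 does not apply)
  widasyag → wizasyag   [intervocalic lenition]
  wizasyag (rule 3 does not apply)
  wizasyag → wizasyak   [final devoicing]
  giving Hitas wizasyak.
Only *widasyag yields all of Dotunen wedesyeg, Hitas wizasyak.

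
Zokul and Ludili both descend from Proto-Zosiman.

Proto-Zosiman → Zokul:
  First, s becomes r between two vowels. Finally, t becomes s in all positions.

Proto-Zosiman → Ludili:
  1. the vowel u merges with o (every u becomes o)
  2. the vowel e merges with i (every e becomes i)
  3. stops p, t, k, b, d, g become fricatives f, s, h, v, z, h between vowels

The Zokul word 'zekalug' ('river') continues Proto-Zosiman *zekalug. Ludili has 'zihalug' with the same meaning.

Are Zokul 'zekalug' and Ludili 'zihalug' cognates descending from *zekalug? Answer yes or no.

Derive the expected Ludili reflex of *zekalug:
Ludili: *zekalug
  zekalug → zekalog   [vowel merger]
  zekalog → zikalog   [vowel merger]
  zikalog → zihalog   [intervocalic lenition]
  giving Ludili zihalog.
The regular Ludili reflex would be 'zihalog', but the attested form is 'zihalug'. The correspondence is irregular, so they are not cognates (the Ludili form has a different source).

no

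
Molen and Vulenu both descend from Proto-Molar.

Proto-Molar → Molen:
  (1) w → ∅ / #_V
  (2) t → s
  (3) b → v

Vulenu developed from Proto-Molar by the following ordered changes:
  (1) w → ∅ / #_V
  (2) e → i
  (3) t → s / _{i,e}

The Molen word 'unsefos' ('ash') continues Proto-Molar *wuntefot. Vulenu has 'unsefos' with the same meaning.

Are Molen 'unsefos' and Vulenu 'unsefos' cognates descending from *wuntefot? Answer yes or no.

Derive the expected Vulenu reflex of *wuntefot:
Vulenu: *wuntefot > untefot > untifot > unsifot  (by glide loss, vowel merger, palatalisation)
The regular Vulenu reflex would be 'unsifot', but the attested form is 'unsefos'. The correspondence is irregular, so they are not cognates (the Vulenu form has a different source).

no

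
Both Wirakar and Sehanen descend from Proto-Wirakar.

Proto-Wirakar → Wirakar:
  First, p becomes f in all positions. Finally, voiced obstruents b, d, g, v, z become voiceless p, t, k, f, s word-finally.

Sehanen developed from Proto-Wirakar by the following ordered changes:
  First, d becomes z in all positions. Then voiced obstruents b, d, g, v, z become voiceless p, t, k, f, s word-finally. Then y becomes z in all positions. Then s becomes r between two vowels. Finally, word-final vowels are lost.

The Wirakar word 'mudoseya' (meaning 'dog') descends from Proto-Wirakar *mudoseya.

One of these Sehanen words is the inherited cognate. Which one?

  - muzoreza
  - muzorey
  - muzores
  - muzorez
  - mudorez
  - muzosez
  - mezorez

Sehanen: *mudoseya > muzoseya > muzoseza > muzoreza > muzorez  (by unconditioned shift, unconditioned shift, rhotacism, apocope)
Among the options, 'muzorez' alone shows every Sehanen change applied in order.

muzorez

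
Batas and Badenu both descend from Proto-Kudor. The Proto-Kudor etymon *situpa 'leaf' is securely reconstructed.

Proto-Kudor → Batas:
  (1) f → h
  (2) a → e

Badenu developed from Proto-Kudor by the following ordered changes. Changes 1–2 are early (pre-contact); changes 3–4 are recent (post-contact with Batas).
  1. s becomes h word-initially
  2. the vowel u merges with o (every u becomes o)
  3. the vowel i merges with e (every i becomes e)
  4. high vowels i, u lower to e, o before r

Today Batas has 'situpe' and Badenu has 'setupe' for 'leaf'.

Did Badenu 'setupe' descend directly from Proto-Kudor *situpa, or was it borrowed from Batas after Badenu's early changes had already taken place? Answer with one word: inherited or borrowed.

If inherited, *situpa would pass through all of Badenu's changes:
Badenu: *situpa > hitupa > hitopa > hetopa  (by debuccalisation, vowel merger, vowel merger)
If borrowed from Batas 'situpe' after the early changes, it would undergo only the recent ones:
  rule 3 (vowel merger): situpe → setupe
  rule 4 (pre-rhotic lowering): no change (setupe)
  ⇒ as a loan: setupe
Badenu 'setupe' matches the loan outcome 'setupe', not the inherited 'hetopa' — it skipped the early Badenu changes, so it was borrowed from Batas.

borrowed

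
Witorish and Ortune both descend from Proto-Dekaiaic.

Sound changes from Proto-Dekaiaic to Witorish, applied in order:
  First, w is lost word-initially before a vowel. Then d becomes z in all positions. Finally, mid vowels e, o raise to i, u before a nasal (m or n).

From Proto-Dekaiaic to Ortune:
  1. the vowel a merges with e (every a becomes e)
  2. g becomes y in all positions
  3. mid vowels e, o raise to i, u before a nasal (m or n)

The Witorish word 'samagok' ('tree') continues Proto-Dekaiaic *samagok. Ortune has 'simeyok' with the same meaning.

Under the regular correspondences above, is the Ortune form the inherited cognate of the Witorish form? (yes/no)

Derive the expected Ortune reflex of *samagok:
Ortune: start from *samagok.
  rule 1 (vowel merger): samagok → semegok
  rule 2 (unconditioned shift): semegok → semeyok
  rule 3 (pre-nasal raising): semeyok → simeyok
  ⇒ Ortune simeyok
Ortune 'simeyok' matches the regular reflex exactly, so the pair is cognate.

yes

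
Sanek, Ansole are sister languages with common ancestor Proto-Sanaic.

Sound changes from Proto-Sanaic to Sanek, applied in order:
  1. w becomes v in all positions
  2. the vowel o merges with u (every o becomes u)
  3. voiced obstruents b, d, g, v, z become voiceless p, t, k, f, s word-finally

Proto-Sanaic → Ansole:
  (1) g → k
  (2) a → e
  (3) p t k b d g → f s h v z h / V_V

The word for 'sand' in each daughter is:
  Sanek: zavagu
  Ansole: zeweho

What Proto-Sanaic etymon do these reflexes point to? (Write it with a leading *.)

*zawago

Position 6: Sanek has u, Ansole has o. Ansole preserves o here (none of its changes turn any other segment into o), so the proto-segment is *o.
Position 3: Sanek has v, Ansole has w. Ansole preserves w here (none of its changes turn any other segment into w), so the proto-segment is *w.
This points to *zawago. Verify forward in each daughter:
Sanek: *zawago
  zawago → zavago   [unconditioned shift]
  zavago → zavagu   [vowel merger]
  zavagu (rule 3 does not apply)
  giving Sanek zavagu.
Ansole: start from *zawago.
  rule 1 (unconditioned shift): zawago → zawako
  rule 2 (vowel merger): zawako → zeweko
  rule 3 (intervocalic lenition): zeweko → zeweho
  ⇒ Ansole zeweho
*zawago is the unique common source.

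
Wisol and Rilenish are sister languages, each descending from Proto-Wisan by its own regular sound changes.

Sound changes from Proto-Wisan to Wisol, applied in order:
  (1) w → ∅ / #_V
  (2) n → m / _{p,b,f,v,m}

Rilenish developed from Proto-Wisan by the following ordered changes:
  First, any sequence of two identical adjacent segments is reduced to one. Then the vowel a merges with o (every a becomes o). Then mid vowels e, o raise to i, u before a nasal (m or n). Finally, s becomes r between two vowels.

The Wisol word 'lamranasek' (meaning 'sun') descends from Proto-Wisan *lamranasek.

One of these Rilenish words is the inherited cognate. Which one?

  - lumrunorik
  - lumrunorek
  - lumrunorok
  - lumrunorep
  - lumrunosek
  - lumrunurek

Rilenish: *lamranasek
  lamranasek (rule 1 does not apply)
  lamranasek → lomronosek   [vowel merger]
  lomronosek → lumrunosek   [pre-nasal raising]
  lumrunosek → lumrunorek   [rhotacism]
  giving Rilenish lumrunorek.

lumrunorek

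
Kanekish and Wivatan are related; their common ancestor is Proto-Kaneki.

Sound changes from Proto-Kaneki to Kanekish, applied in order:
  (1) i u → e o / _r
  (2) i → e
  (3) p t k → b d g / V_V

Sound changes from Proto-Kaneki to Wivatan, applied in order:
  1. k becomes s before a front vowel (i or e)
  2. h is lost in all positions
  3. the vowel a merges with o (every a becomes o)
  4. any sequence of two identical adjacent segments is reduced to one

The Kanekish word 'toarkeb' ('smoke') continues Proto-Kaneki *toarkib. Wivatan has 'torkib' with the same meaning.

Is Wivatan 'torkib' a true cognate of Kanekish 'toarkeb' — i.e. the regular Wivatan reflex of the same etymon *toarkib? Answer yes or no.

Derive the expected Wivatan reflex of *toarkib:
Wivatan: start from *toarkib.
  rule 1 (palatalisation): toarkib → toarsib
  rule 2: no change — toarsib
  rule 3 (vowel merger): toarsib → toorsib
  rule 4 (degemination): toorsib → torsib
  ⇒ Wivatan torsib
The regular Wivatan reflex would be 'torsib', but the attested form is 'torkib'. The correspondence is irregular, so they are not cognates (the Wivatan form has a different source).

no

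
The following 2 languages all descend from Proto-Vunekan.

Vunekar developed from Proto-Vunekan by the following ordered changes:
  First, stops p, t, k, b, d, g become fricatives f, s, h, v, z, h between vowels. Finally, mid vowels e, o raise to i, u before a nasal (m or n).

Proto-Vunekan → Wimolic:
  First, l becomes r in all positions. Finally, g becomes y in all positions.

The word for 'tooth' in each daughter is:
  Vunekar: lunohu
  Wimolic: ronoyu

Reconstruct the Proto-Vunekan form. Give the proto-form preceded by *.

*lonogu

Position 5: Vunekar has h, Wimolic has y. Taking the neighbouring segments as reconstructed: Vunekar h could go back to *k or *g or *h; Wimolic y could go back to *g or *y — the one source consistent with every daughter is *g.
Position 2: Vunekar has u, Wimolic has o. Wimolic preserves o here (none of its changes turn any other segment into o), so the proto-segment is *o.
Continuing position by position gives *lonogu; check it forward:
Vunekar: *lonogu > lonohu > lunohu  (by intervocalic lenition, pre-nasal raising)
Wimolic: *lonogu > ronogu > ronoyu  (by unconditioned shift, unconditioned shift)
No other proto-form is consistent with every reflex, so the reconstruction is *lonogu.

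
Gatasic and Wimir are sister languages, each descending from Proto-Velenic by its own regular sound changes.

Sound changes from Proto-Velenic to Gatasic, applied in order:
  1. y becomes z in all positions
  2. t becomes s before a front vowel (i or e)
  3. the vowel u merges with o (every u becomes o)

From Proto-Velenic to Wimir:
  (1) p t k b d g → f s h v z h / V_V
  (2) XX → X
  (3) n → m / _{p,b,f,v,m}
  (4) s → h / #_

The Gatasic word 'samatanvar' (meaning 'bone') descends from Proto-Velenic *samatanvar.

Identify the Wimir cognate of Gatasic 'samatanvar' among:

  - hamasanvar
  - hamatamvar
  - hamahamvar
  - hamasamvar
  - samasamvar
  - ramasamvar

Wimir: *samatanvar > samasanvar > samasamvar > hamasamvar  (by intervocalic lenition, nasal place assimilation, debuccalisation)
The other candidates each miss or misapply at least one Wimir change.

hamasamvar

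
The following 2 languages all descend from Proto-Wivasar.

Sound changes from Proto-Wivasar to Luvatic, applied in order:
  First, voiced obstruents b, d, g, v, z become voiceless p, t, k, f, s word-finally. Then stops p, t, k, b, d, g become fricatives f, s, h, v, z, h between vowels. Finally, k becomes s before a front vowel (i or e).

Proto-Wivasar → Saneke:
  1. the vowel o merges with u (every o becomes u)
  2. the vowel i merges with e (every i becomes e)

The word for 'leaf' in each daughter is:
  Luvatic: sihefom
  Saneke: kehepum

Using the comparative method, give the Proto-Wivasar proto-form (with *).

Position 1: Luvatic has s, Saneke has k. Saneke preserves k here (none of its changes turn any other segment into k), so the proto-segment is *k.
Position 2: Luvatic has i, Saneke has e. Luvatic preserves i here (none of its changes turn any other segment into i), so the proto-segment is *i.
Position 6: Luvatic has o, Saneke has u. Luvatic preserves o here (none of its changes turn any other segment into o), so the proto-segment is *o.
Verify the candidate proto-form against each daughter:
Luvatic: *kihepom
  kihepom (rule 1 does not apply)
  kihepom → kihefom   [intervocalic lenition]
  kihefom → sihefom   [palatalisation]
  giving Luvatic sihefom.
Saneke: start from *kihepom.
  rule 1 (vowel merger): kihepom → kihepum
  rule 2 (vowel merger): kihepum → kehepum
  ⇒ Saneke kehepum
No other proto-form is consistent with every reflex, so the reconstruction is *kihepom.

*kihepom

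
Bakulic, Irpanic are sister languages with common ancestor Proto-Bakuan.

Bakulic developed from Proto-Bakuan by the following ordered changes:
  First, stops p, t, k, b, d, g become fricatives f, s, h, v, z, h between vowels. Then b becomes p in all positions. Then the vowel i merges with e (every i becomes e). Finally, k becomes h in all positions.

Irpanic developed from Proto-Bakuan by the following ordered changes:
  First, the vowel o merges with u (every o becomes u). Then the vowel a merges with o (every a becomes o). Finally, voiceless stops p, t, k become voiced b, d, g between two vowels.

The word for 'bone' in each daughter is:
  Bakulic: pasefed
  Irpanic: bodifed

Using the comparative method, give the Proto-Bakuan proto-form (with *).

*batifed

Position 3: Bakulic has s, Irpanic has d. Taking the neighbouring segments as reconstructed: Bakulic s could go back to *t or *s; Irpanic d could go back to *t or *d — the one source consistent with every daughter is *t.
Position 4: Bakulic has e, Irpanic has i. Irpanic preserves i here (none of its changes turn any other segment into i), so the proto-segment is *i.
Verify the candidate proto-form against each daughter:
Bakulic: start from *batifed.
  rule 1 (intervocalic lenition): batifed → basifed
  rule 2 (unconditioned shift): basifed → pasifed
  rule 3 (vowel merger): pasifed → pasefed
  rule 4: no change — pasefed
  ⇒ Bakulic pasefed
Irpanic: start from *batifed.
  rule 1: no change — batifed
  rule 2 (vowel merger): batifed → botifed
  rule 3 (intervocalic voicing): botifed → bodifed
  ⇒ Irpanic bodifed
*batifed is the unique common source.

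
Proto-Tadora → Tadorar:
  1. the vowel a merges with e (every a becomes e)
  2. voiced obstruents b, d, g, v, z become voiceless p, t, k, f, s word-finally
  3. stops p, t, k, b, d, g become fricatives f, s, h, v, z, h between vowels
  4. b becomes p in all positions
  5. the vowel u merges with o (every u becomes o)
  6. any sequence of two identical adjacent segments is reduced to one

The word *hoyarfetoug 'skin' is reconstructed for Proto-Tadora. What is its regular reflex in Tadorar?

Tadorar: *hoyarfetoug
  hoyarfetoug → hoyerfetoug   [vowel merger]
  hoyerfetoug → hoyerfetouk   [final devoicing]
  hoyerfetouk → hoyerfesouk   [intervocalic lenition]
  hoyerfesouk (rule 4 does not apply)
  hoyerfesouk → hoyerfesook   [vowel merger]
  hoyerfesook → hoyerfesok   [degemination]
  giving Tadorar hoyerfesok.

hoyerfesok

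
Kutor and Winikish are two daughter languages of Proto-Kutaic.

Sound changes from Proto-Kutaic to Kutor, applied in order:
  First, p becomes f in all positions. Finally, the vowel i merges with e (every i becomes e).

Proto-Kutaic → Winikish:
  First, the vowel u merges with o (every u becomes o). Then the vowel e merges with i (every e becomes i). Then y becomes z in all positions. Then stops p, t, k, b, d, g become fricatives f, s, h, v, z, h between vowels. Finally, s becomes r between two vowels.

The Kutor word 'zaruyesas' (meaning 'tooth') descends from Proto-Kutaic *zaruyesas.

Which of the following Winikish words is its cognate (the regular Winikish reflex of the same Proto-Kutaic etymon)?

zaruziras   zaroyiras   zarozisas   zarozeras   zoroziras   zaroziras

zaroziras

Winikish: *zaruyesas
  zaruyesas → zaroyesas   [vowel merger]
  zaroyesas → zaroyisas   [vowel merger]
  zaroyisas → zarozisas   [unconditioned shift]
  zarozisas (rule 4 does not apply)
  zarozisas → zaroziras   [rhotacism]
  giving Winikish zaroziras.
Only 'zaroziras' matches the regular Winikish development of *zaruyesas.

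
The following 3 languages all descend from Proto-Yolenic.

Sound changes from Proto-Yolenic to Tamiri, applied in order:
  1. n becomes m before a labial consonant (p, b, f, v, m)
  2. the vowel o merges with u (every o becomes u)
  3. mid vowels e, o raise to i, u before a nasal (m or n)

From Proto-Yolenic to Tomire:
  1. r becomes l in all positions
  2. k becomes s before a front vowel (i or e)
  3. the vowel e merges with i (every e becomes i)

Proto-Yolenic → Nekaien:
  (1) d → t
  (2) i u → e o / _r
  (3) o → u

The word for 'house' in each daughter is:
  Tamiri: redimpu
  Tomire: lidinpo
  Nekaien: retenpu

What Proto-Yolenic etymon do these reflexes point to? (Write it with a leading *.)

Position 5: Tamiri has m, Tomire has n, Nekaien has n. Tomire preserves n here (none of its changes turn any other segment into n), so the proto-segment is *n.
Position 3: Tamiri has d, Tomire has d, Nekaien has t. Tamiri preserves d here (none of its changes turn any other segment into d), so the proto-segment is *d.
Position 1: Tamiri has r, Tomire has l, Nekaien has r. Tamiri preserves r here (none of its changes turn any other segment into r), so the proto-segment is *r.
This points to *redenpo. Verify forward in each daughter:
Tamiri: start from *redenpo.
  rule 1 (nasal place assimilation): redenpo → redempo
  rule 2 (vowel merger): redempo → redempu
  rule 3 (pre-nasal raising): redempu → redimpu
  ⇒ Tamiri redimpu
Tomire: start from *redenpo.
  rule 1 (unconditioned shift): redenpo → ledenpo
  rule 2: no change — ledenpo
  rule 3 (vowel merger): ledenpo → lidinpo
  ⇒ Tomire lidinpo
Nekaien: start from *redenpo.
  rule 1 (unconditioned shift): redenpo → retenpo
  rule 2: no change — retenpo
  rule 3 (vowel merger): retenpo → retenpu
  ⇒ Nekaien retenpu
No other proto-form is consistent with every reflex, so the reconstruction is *redenpo.

*redenpo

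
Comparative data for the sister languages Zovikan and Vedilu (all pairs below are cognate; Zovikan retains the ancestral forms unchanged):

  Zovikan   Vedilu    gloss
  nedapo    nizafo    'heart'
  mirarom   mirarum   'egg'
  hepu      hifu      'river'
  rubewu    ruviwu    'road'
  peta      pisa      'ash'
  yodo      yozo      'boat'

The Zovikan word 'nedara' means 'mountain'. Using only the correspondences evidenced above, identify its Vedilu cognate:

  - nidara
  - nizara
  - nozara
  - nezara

nedapo ~ nizafo, rubewu ~ ruviwu — Zovikan e corresponds to Vedilu i after a consonant, before a consonant other than r, m, n, p, b, f, v.
nedapo ~ nizafo — Zovikan d corresponds to Vedilu z between vowels (before a back vowel).
Applying these to Zovikan 'nedara':
  nedara → nidara   (e→i after a consonant, before a consonant other than r, m, n, p, b, f, v)
  nidara → nizara   (d→z between vowels (before a back vowel))
So the Vedilu cognate is 'nizara'.

nizara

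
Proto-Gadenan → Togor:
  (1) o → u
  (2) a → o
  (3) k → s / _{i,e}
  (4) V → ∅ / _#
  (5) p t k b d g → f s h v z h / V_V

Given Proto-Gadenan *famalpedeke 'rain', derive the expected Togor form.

Togor: start from *famalpedeke.
  rule 1: no change — famalpedeke
  rule 2 (vowel merger): famalpedeke → fomolpedeke
  rule 3 (palatalisation): fomolpedeke → fomolpedese
  rule 4 (apocope): fomolpedese → fomolpedes
  rule 5 (intervocalic lenition): fomolpedes → fomolpezes
  ⇒ Togor fomolpezes

fomolpezes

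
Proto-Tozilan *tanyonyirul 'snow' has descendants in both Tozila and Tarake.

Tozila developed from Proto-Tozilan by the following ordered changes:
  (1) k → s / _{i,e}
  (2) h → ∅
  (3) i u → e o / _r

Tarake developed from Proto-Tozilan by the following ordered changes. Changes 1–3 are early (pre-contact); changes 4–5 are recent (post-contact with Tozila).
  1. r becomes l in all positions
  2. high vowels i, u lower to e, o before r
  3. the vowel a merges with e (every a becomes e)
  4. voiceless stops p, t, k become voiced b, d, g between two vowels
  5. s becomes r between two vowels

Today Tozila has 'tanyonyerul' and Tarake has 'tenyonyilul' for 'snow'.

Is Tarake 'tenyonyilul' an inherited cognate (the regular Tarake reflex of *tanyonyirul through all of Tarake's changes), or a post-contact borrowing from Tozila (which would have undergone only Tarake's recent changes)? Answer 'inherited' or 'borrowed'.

If inherited, *tanyonyirul would pass through all of Tarake's changes:
Tarake: start from *tanyonyirul.
  rule 1 (unconditioned shift): tanyonyirul → tanyonyilul
  rule 2: no change — tanyonyilul
  rule 3 (vowel merger): tanyonyilul → tenyonyilul
  rule 4: no change — tenyonyilul
  rule 5: no change — tenyonyilul
  ⇒ Tarake tenyonyilul
If borrowed from Tozila 'tanyonyerul' after the early changes, it would undergo only the recent ones:
  rule 4 (intervocalic voicing): no change (tanyonyerul)
  rule 5 (rhotacism): no change (tanyonyerul)
  ⇒ as a loan: tanyonyerul
Tarake 'tenyonyilul' matches the inherited outcome exactly, so it is an inherited cognate, not a loan.

inherited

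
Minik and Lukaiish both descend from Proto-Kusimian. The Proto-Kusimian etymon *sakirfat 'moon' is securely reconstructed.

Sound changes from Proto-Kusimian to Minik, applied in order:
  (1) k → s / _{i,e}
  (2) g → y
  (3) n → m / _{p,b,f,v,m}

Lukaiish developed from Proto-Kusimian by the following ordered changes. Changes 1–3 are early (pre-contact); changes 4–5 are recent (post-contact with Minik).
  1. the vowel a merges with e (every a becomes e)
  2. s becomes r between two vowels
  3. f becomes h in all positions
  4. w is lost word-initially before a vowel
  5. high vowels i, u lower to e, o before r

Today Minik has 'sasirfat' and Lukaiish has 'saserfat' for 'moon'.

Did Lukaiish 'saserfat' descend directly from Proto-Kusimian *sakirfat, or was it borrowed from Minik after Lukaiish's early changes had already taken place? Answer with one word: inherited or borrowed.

If inherited, *sakirfat would pass through all of Lukaiish's changes:
Lukaiish: start from *sakirfat.
  rule 1 (vowel merger): sakirfat → sekirfet
  rule 2: no change — sekirfet
  rule 3 (unconditioned shift): sekirfet → sekirhet
  rule 4: no change — sekirhet
  rule 5 (pre-rhotic lowering): sekirhet → sekerhet
  ⇒ Lukaiish sekerhet
If borrowed from Minik 'sasirfat' after the early changes, it would undergo only the recent ones:
  rule 4 (glide loss): no change (sasirfat)
  rule 5 (pre-rhotic lowering): sasirfat → saserfat
  ⇒ as a loan: saserfat
Lukaiish 'saserfat' matches the loan outcome 'saserfat', not the inherited 'sekerhet' — it skipped the early Lukaiish changes, so it was borrowed from Minik.

borrowed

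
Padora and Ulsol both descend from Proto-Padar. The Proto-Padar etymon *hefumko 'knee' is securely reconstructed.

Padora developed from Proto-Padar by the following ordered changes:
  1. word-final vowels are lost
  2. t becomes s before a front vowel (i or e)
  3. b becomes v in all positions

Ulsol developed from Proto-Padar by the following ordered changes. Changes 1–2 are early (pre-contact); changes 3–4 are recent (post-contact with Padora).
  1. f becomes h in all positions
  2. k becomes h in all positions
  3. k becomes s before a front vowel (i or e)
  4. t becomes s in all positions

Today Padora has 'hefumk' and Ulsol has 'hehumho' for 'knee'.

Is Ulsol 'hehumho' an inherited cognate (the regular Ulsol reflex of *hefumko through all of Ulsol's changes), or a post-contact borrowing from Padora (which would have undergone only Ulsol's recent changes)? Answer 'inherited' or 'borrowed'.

inherited

If inherited, *hefumko would pass through all of Ulsol's changes:
Ulsol: *hefumko
  hefumko → hehumko   [unconditioned shift]
  hehumko → hehumho   [unconditioned shift]
  hehumho (rule 3 does not apply)
  hehumho (rule 4 does not apply)
  giving Ulsol hehumho.
If borrowed from Padora 'hefumk' after the early changes, it would undergo only the recent ones:
  rule 3 (palatalisation): no change (hefumk)
  rule 4 (unconditioned shift): no change (hefumk)
  ⇒ as a loan: hefumk
Ulsol 'hehumho' matches the inherited outcome exactly, so it is an inherited cognate, not a loan.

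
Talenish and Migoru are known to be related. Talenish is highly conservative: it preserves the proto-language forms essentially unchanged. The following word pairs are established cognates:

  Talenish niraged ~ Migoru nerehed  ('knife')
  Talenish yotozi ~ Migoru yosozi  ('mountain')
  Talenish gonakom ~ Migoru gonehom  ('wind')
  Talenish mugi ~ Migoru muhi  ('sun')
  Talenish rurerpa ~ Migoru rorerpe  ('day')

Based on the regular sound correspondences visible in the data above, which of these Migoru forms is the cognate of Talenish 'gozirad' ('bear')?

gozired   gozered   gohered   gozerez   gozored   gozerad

gozered

niraged ~ nerehed — Talenish i corresponds to Migoru e after a consonant, before r.
niraged ~ nerehed, gonakom ~ gonehom — Talenish a corresponds to Migoru e after a consonant, before a consonant other than r, m, n, p, b, f, v.
Applying these to Talenish 'gozirad':
  gozirad → gozerad   (i→e after a consonant, before r)
  gozerad → gozered   (a→e after a consonant, before a consonant other than r, m, n, p, b, f, v)
So the Migoru cognate is 'gozered'.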